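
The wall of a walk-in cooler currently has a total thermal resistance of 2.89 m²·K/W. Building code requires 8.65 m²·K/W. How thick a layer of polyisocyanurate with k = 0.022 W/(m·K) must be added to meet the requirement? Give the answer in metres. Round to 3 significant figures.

0.127 m

ΔR = 8.65 − 2.89 = 5.76 m²·K/W
L = ΔR × k = 5.76 × 0.022 = 0.1267 m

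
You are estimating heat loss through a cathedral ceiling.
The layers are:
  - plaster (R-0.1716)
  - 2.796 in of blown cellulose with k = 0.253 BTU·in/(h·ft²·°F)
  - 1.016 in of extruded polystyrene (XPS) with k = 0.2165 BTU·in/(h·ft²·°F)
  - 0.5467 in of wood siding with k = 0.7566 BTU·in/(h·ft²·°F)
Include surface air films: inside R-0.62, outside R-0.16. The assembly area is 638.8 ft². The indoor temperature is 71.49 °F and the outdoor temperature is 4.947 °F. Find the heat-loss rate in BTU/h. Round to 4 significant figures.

2.796/0.253 = 11.051
1.016/0.2165 = 4.6928
0.5467/0.7566 = 0.72257
R_total = 0.62 + 0.1716 + 11.051 + 4.6928 + 0.72257 + 0.16 = 17.418 ft²·°F·h/BTU
Q = A·ΔT/R = 638.8 × (71.49 − 4.947) / 17.418 = 2440.4 BTU/h

2440 BTU/h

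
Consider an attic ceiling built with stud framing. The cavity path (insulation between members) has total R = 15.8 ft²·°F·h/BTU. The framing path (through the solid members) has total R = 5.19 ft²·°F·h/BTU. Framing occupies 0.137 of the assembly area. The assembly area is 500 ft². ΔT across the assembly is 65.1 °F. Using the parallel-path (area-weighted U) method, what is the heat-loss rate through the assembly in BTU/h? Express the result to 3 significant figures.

U_eff = 0.863/15.8 + 0.137/5.19 = 0.05462 + 0.0264 = 0.08102
R_eff = 1/U_eff = 12.34 ft²·°F·h/BTU
Q = 500 × 65.1 / 12.34 = 2637 BTU/h

2640 BTU/h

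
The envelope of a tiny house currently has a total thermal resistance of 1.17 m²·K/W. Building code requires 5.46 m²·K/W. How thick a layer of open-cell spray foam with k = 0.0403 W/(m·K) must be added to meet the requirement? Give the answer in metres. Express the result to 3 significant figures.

ΔR = 5.46 − 1.17 = 4.29 m²·K/W
L = ΔR × k = 4.29 × 0.0403 = 0.1729 m

0.173 m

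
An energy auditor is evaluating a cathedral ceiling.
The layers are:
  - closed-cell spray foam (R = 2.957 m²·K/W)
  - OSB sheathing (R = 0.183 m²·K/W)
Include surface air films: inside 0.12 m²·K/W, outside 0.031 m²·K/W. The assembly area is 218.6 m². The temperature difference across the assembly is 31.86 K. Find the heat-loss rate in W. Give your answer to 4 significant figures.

R_total = 0.12 + 2.957 + 0.183 + 0.031 = 3.291 m²·K/W
Q = A·ΔT/R = 218.6 × 31.86 / 3.291 = 2116.3 W

2116 W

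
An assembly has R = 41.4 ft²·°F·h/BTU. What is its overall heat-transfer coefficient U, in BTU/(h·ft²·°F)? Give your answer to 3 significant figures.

0.0242 BTU/(h·ft²·°F)

U = 1/R = 1/41.4 = 0.02415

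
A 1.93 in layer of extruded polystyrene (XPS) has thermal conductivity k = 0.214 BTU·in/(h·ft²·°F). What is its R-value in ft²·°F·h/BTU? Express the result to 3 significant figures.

9.02 ft²·°F·h/BTU

R = L/k = 1.93/0.214 = 9.019 ft²·°F·h/BTU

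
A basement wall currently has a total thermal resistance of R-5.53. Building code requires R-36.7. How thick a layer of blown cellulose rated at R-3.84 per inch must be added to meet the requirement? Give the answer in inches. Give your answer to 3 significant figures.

8.12 in

ΔR = 36.7 − 5.53 = 31.17 ft²·°F·h/BTU
L = ΔR / (R/in) = 31.17/3.84 = 8.117 in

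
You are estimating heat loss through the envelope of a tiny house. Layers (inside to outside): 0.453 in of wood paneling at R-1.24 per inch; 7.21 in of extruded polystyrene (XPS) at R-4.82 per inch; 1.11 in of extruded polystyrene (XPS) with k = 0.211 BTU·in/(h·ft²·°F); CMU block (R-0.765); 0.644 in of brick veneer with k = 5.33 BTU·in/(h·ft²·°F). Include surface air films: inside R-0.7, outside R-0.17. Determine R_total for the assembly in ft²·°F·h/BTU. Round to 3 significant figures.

0.453 × 1.24 = 0.5617
7.21 × 4.82 = 34.75
1.11/0.211 = 5.261
0.644/5.33 = 0.1208
R_total = 0.7 + 0.5617 + 34.75 + 5.261 + 0.765 + 0.1208 + 0.17 = 42.33 ft²·°F·h/BTU

42.3 ft²·°F·h/BTU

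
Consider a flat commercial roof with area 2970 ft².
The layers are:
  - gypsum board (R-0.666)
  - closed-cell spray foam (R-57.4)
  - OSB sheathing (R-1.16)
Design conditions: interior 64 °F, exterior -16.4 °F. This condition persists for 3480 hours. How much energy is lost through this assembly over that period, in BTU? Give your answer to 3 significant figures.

14000000 BTU

R_total = 0.666 + 57.4 + 1.16 = 59.23 ft²·°F·h/BTU
Q = 2970 × (64 − (-16.4)) / 59.23 = 4032 BTU/h
E = 4032 × 3480 = 14030000 BTU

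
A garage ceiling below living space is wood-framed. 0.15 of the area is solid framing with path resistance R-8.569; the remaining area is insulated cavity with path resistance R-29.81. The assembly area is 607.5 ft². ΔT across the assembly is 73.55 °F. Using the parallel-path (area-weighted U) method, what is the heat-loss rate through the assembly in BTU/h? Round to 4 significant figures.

U_eff = 0.85/29.81 + 0.15/8.569 = 0.028514 + 0.017505 = 0.046019
R_eff = 1/U_eff = 21.73 ft²·°F·h/BTU
Q = 607.5 × 73.55 / 21.73 = 2056.2 BTU/h

2056 BTU/h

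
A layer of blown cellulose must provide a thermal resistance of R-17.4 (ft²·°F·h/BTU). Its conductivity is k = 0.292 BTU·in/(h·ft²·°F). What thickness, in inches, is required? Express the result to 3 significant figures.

5.08 in

L = R × k = 17.4 × 0.292 = 5.081 in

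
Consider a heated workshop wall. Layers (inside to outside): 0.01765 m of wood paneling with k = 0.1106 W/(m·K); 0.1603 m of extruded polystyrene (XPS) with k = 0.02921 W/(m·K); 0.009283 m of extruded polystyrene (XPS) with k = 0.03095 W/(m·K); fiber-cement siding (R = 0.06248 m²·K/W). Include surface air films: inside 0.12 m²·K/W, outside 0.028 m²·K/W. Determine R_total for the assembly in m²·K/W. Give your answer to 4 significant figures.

0.01765/0.1106 = 0.15958
0.1603/0.02921 = 5.4878
0.009283/0.03095 = 0.29994
R_total = 0.12 + 0.15958 + 5.4878 + 0.29994 + 0.06248 + 0.028 = 6.1578 m²·K/W

6.158 m²·K/W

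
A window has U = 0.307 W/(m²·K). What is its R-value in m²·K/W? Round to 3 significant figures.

R = 1/U = 1/0.307 = 3.257

3.26 m²·K/W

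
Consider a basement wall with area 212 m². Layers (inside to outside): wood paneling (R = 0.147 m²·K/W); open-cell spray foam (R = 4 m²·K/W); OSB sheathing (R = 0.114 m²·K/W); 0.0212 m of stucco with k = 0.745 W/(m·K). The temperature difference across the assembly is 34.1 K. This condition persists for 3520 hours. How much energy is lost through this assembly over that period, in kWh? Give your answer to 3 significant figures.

5930 kWh

0.0212/0.745 = 0.02846
R_total = 0.147 + 4 + 0.114 + 0.02846 = 4.289 m²·K/W
Q = 212 × 34.1 / 4.289 = 1685 W
E = 1685 W × 3520 h / 1000 = 5932 kWh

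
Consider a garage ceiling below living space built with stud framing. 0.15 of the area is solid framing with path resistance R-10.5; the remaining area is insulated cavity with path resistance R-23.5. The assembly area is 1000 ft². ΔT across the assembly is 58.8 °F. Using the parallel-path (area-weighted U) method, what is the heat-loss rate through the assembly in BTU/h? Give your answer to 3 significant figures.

2970 BTU/h

U_eff = 0.85/23.5 + 0.15/10.5 = 0.03617 + 0.01429 = 0.05046
R_eff = 1/U_eff = 19.82 ft²·°F·h/BTU
Q = 1000 × 58.8 / 19.82 = 2967 BTU/h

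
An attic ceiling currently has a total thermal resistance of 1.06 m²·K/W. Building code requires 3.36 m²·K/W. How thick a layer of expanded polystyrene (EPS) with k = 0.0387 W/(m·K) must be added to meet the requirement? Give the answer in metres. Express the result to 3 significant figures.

ΔR = 3.36 − 1.06 = 2.3 m²·K/W
L = ΔR × k = 2.3 × 0.0387 = 0.08901 m

0.0890 m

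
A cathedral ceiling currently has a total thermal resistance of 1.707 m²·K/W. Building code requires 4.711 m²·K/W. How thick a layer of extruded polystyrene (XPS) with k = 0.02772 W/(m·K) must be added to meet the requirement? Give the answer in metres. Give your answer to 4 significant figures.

ΔR = 4.711 − 1.707 = 3.004 m²·K/W
L = ΔR × k = 3.004 × 0.02772 = 0.083271 m

0.08327 m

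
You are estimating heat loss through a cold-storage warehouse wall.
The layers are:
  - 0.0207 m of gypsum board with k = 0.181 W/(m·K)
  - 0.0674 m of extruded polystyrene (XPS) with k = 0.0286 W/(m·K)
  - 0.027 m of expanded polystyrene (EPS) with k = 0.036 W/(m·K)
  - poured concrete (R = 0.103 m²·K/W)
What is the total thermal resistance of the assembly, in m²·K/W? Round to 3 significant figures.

0.0207/0.181 = 0.1144
0.0674/0.0286 = 2.357
0.027/0.036 = 0.75
R_total = 0.1144 + 2.357 + 0.75 + 0.103 = 3.324 m²·K/W

3.32 m²·K/W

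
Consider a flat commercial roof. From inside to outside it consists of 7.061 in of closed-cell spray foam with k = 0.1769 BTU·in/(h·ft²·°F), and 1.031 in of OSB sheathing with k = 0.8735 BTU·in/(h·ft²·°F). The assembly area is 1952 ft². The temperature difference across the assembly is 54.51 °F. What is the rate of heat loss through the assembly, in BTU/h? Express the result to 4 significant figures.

7.061/0.1769 = 39.915
1.031/0.8735 = 1.1803
R_total = 39.915 + 1.1803 = 41.096 ft²·°F·h/BTU
Q = A·ΔT/R = 1952 × 54.51 / 41.096 = 2589.2 BTU/h

2589 BTU/h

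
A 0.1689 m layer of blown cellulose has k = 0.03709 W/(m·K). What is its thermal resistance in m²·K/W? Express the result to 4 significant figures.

R = L/k = 0.1689/0.03709 = 4.5538 m²·K/W

4.554 m²·K/W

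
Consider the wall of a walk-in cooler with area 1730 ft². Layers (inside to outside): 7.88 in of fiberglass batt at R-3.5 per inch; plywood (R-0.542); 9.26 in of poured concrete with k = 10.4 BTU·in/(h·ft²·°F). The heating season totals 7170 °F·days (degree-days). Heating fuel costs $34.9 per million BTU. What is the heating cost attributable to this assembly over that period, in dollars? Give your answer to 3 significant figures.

358 dollars

7.88 × 3.5 = 27.58
9.26/10.4 = 0.8904
R_total = 27.58 + 0.542 + 0.8904 = 29.01 ft²·°F·h/BTU
E = A × HDD × 24 / R = 1730 × 7170 × 24 / 29.01 = 10260000 BTU
Cost = 10260000/10⁶ × 34.9 = $358.1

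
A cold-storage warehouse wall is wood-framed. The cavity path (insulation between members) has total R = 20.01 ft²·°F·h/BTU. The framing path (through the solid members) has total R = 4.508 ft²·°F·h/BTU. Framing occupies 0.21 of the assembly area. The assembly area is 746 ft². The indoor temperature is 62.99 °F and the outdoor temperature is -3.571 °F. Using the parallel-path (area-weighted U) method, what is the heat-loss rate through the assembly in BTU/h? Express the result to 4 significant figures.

U_eff = 0.79/20.01 + 0.21/4.508 = 0.03948 + 0.046584 = 0.086064
R_eff = 1/U_eff = 11.619 ft²·°F·h/BTU
Q = 746 × (62.99 − (-3.571)) / 11.619 = 4273.5 BTU/h

4273 BTU/h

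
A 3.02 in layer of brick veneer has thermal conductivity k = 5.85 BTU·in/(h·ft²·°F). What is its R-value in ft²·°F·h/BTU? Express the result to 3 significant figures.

0.516 ft²·°F·h/BTU

R = L/k = 3.02/5.85 = 0.5162 ft²·°F·h/BTU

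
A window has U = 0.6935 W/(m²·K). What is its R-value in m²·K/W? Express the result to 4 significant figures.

R = 1/U = 1/0.6935 = 1.442

1.442 m²·K/W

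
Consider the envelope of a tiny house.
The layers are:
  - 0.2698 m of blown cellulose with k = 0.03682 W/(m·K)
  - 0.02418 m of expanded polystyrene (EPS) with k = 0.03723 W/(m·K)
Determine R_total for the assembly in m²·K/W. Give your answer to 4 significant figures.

7.977 m²·K/W

0.2698/0.03682 = 7.3275
0.02418/0.03723 = 0.64948
R_total = 7.3275 + 0.64948 = 7.977 m²·K/W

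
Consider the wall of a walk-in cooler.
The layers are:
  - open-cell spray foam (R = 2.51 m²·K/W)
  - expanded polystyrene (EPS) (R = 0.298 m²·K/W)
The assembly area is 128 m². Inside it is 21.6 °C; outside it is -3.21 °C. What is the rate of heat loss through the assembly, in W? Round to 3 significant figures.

1130 W

R_total = 2.51 + 0.298 = 2.808 m²·K/W
Q = A·ΔT/R = 128 × (21.6 − (-3.21)) / 2.808 = 1131 W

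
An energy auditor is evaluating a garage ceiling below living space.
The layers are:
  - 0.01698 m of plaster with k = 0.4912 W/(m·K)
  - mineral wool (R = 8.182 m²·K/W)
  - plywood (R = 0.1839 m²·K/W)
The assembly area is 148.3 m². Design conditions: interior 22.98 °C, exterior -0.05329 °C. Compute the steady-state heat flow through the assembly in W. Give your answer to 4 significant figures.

406.6 W

0.01698/0.4912 = 0.034568
R_total = 0.034568 + 8.182 + 0.1839 = 8.4005 m²·K/W
Q = A·ΔT/R = 148.3 × (22.98 − (-0.05329)) / 8.4005 = 406.62 W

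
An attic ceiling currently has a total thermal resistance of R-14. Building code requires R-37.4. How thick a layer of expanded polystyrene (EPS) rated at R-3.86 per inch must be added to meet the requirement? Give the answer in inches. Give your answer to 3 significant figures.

ΔR = 37.4 − 14 = 23.4 ft²·°F·h/BTU
L = ΔR / (R/in) = 23.4/3.86 = 6.062 in

6.06 in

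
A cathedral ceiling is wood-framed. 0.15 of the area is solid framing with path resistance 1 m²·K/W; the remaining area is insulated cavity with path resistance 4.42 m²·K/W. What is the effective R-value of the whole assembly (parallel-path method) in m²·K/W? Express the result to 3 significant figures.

2.92 m²·K/W

U_eff = 0.85/4.42 + 0.15/1 = 0.1923 + 0.15 = 0.3423
R_eff = 1/U_eff = 2.921 m²·K/W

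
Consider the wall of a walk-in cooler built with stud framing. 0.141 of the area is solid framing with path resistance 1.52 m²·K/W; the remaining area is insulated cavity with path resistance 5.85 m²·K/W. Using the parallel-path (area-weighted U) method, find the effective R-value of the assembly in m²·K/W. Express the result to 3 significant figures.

U_eff = 0.859/5.85 + 0.141/1.52 = 0.1468 + 0.09276 = 0.2396
R_eff = 1/U_eff = 4.174 m²·K/W

4.17 m²·K/W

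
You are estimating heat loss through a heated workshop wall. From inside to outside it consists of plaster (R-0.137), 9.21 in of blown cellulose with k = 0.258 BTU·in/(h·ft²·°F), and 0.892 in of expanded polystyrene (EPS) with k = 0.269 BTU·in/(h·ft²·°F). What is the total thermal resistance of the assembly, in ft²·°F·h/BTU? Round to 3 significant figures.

39.2 ft²·°F·h/BTU

9.21/0.258 = 35.7
0.892/0.269 = 3.316
R_total = 0.137 + 35.7 + 3.316 = 39.15 ft²·°F·h/BTU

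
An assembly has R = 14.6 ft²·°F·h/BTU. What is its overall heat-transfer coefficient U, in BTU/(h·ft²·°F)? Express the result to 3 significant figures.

0.0685 BTU/(h·ft²·°F)

U = 1/R = 1/14.6 = 0.06849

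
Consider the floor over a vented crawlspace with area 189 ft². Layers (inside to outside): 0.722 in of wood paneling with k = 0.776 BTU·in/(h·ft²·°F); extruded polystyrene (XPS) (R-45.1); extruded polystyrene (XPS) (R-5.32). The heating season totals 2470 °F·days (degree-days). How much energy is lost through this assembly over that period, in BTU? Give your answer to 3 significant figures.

218000 BTU

0.722/0.776 = 0.9304
R_total = 0.9304 + 45.1 + 5.32 = 51.35 ft²·°F·h/BTU
E = A × HDD × 24 / R = 189 × 2470 × 24 / 51.35 = 218200 BTU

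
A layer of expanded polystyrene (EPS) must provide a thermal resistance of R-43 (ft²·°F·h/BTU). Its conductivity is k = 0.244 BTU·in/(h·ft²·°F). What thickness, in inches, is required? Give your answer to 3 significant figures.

10.5 in

L = R × k = 43 × 0.244 = 10.49 in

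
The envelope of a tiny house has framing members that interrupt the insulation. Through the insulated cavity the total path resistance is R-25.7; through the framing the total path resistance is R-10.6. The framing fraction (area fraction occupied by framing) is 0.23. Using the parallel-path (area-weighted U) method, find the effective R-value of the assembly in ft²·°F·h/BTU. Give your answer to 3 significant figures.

U_eff = 0.77/25.7 + 0.23/10.6 = 0.02996 + 0.0217 = 0.05166
R_eff = 1/U_eff = 19.36 ft²·°F·h/BTU

19.4 ft²·°F·h/BTU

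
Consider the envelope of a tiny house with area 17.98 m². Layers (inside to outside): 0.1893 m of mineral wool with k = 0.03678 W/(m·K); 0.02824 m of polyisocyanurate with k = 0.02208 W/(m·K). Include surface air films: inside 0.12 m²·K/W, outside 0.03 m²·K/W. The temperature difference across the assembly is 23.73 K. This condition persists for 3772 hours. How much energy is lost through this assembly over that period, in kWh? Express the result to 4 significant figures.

244.7 kWh

0.1893/0.03678 = 5.1468
0.02824/0.02208 = 1.279
R_total = 0.12 + 5.1468 + 1.279 + 0.03 = 6.5758 m²·K/W
Q = 17.98 × 23.73 / 6.5758 = 64.884 W
E = 64.884 W × 3772 h / 1000 = 244.74 kWh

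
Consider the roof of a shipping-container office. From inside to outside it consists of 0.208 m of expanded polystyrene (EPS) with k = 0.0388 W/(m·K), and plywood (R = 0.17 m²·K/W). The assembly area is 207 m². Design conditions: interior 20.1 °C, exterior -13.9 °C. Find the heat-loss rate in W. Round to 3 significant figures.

0.208/0.0388 = 5.361
R_total = 5.361 + 0.17 = 5.531 m²·K/W
Q = A·ΔT/R = 207 × (20.1 − (-13.9)) / 5.531 = 1273 W

1270 W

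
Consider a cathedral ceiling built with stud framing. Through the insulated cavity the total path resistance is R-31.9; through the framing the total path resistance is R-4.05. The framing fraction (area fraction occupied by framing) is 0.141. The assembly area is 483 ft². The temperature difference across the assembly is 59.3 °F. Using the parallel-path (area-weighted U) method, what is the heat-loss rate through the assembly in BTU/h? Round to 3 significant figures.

1770 BTU/h

U_eff = 0.859/31.9 + 0.141/4.05 = 0.02693 + 0.03481 = 0.06174
R_eff = 1/U_eff = 16.2 ft²·°F·h/BTU
Q = 483 × 59.3 / 16.2 = 1768 BTU/h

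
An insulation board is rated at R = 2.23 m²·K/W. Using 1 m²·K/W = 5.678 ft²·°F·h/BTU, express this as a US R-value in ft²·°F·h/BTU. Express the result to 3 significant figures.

12.7 ft²·°F·h/BTU

R_US = 2.23 × 5.678 = 12.66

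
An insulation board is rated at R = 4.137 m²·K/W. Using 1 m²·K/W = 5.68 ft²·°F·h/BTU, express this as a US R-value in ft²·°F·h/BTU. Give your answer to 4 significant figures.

R_US = 4.137 × 5.68 = 23.498

23.50 ft²·°F·h/BTU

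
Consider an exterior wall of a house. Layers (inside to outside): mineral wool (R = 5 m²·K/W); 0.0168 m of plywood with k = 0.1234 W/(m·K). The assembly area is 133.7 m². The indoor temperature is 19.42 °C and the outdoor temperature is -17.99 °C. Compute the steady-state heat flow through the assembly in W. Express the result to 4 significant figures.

973.8 W

0.0168/0.1234 = 0.13614
R_total = 5 + 0.13614 = 5.1361 m²·K/W
Q = A·ΔT/R = 133.7 × (19.42 − (-17.99)) / 5.1361 = 973.83 W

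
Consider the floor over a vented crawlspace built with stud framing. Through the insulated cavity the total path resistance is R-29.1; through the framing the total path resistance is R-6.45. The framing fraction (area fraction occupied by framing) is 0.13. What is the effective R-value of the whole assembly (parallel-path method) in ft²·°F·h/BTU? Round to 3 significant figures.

U_eff = 0.87/29.1 + 0.13/6.45 = 0.0299 + 0.02016 = 0.05005
R_eff = 1/U_eff = 19.98 ft²·°F·h/BTU

20.0 ft²·°F·h/BTU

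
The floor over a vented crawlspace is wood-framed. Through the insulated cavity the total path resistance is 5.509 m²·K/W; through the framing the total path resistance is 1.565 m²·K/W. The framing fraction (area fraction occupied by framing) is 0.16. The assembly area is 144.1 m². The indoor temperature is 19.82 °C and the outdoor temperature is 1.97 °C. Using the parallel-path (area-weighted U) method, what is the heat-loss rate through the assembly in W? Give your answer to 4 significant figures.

655.2 W

U_eff = 0.84/5.509 + 0.16/1.565 = 0.15248 + 0.10224 = 0.25471
R_eff = 1/U_eff = 3.926 m²·K/W
Q = 144.1 × (19.82 − 1.97) / 3.926 = 655.17 W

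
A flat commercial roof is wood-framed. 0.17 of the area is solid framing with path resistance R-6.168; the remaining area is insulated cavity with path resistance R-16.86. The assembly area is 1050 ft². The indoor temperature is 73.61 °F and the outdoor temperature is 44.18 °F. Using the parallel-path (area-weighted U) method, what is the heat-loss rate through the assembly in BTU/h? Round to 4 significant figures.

U_eff = 0.83/16.86 + 0.17/6.168 = 0.049229 + 0.027562 = 0.076791
R_eff = 1/U_eff = 13.022 ft²·°F·h/BTU
Q = 1050 × (73.61 − 44.18) / 13.022 = 2372.9 BTU/h

2373 BTU/h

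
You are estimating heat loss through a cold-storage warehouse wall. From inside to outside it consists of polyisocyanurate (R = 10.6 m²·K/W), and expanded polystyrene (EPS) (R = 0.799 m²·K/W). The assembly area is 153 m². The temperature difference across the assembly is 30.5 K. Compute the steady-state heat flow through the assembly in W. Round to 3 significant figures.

R_total = 10.6 + 0.799 = 11.4 m²·K/W
Q = A·ΔT/R = 153 × 30.5 / 11.4 = 409.4 W

409 W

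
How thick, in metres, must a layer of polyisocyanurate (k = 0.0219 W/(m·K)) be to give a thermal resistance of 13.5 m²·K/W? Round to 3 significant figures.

L = R·k = 13.5 × 0.0219 = 0.2956 m

0.296 m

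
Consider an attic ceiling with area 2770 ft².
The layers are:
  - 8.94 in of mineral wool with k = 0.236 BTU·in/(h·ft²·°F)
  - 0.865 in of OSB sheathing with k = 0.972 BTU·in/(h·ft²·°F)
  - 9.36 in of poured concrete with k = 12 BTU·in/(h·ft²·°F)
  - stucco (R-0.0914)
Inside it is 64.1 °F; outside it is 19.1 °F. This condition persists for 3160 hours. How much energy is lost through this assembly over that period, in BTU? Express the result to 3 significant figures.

9940000 BTU

8.94/0.236 = 37.88
0.865/0.972 = 0.8899
9.36/12 = 0.78
R_total = 37.88 + 0.8899 + 0.78 + 0.0914 = 39.64 ft²·°F·h/BTU
Q = 2770 × (64.1 − 19.1) / 39.64 = 3144 BTU/h
E = 3144 × 3160 = 9936000 BTU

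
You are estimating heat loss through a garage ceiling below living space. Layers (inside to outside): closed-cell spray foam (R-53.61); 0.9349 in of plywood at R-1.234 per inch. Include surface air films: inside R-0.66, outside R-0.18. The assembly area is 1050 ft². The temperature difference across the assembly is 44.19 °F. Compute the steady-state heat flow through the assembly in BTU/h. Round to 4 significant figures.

0.9349 × 1.234 = 1.1537
R_total = 0.66 + 53.61 + 1.1537 + 0.18 = 55.604 ft²·°F·h/BTU
Q = A·ΔT/R = 1050 × 44.19 / 55.604 = 834.47 BTU/h

834.5 BTU/h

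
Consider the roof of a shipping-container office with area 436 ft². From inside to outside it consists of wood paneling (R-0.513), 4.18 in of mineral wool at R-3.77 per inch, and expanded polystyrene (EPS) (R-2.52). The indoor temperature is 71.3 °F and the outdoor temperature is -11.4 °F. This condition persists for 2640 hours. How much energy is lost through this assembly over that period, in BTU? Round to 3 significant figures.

5070000 BTU

4.18 × 3.77 = 15.76
R_total = 0.513 + 15.76 + 2.52 = 18.79 ft²·°F·h/BTU
Q = 436 × (71.3 − (-11.4)) / 18.79 = 1919 BTU/h
E = 1919 × 2640 = 5066000 BTU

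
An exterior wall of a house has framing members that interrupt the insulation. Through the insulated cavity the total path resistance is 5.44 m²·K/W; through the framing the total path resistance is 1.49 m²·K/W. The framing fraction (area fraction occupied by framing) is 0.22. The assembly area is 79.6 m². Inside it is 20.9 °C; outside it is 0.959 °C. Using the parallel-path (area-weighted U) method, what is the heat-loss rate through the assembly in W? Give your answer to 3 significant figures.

462 W

U_eff = 0.78/5.44 + 0.22/1.49 = 0.1434 + 0.1477 = 0.291
R_eff = 1/U_eff = 3.436 m²·K/W
Q = 79.6 × (20.9 − 0.959) / 3.436 = 462 W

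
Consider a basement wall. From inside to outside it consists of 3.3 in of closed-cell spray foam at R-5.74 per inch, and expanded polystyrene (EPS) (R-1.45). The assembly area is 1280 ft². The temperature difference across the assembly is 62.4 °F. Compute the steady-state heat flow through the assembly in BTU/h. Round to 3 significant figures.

3.3 × 5.74 = 18.94
R_total = 18.94 + 1.45 = 20.39 ft²·°F·h/BTU
Q = A·ΔT/R = 1280 × 62.4 / 20.39 = 3917 BTU/h

3920 BTU/h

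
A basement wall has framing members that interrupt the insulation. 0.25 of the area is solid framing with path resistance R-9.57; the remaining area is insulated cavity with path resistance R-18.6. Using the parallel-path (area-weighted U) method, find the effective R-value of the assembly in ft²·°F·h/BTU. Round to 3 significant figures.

15.0 ft²·°F·h/BTU

U_eff = 0.75/18.6 + 0.25/9.57 = 0.04032 + 0.02612 = 0.06645
R_eff = 1/U_eff = 15.05 ft²·°F·h/BTU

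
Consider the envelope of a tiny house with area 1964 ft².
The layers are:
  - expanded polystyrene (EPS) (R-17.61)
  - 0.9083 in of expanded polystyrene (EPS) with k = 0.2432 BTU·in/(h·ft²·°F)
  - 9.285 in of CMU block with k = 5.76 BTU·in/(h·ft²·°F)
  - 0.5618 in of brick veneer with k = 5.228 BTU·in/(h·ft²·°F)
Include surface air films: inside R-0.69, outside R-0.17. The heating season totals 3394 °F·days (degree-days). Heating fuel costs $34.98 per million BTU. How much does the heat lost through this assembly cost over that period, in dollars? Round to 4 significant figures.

233.9 dollars

0.9083/0.2432 = 3.7348
9.285/5.76 = 1.612
0.5618/5.228 = 0.10746
R_total = 0.69 + 17.61 + 3.7348 + 1.612 + 0.10746 + 0.17 = 23.924 ft²·°F·h/BTU
E = A × HDD × 24 / R = 1964 × 3394 × 24 / 23.924 = 6686900 BTU
Cost = 6686900/10⁶ × 34.98 = $233.91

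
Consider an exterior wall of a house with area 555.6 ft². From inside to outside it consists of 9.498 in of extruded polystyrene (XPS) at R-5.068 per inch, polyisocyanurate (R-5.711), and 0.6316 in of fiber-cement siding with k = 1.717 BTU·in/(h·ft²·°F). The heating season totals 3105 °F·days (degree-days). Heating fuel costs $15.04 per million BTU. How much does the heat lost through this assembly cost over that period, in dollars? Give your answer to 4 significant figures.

9.498 × 5.068 = 48.136
0.6316/1.717 = 0.36785
R_total = 48.136 + 5.711 + 0.36785 = 54.215 ft²·°F·h/BTU
E = A × HDD × 24 / R = 555.6 × 3105 × 24 / 54.215 = 763690 BTU
Cost = 763690/10⁶ × 15.04 = $11.486

11.49 dollars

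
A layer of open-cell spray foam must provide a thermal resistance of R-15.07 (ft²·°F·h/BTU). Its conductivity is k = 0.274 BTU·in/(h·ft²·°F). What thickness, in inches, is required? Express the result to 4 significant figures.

4.129 in

L = R × k = 15.07 × 0.274 = 4.1292 in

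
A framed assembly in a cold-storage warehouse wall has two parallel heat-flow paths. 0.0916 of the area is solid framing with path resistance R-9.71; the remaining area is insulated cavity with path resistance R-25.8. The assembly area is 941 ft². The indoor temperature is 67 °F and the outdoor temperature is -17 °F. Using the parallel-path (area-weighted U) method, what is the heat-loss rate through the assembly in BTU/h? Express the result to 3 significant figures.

3530 BTU/h

U_eff = 0.9084/25.8 + 0.0916/9.71 = 0.03521 + 0.009434 = 0.04464
R_eff = 1/U_eff = 22.4 ft²·°F·h/BTU
Q = 941 × (67 − (-17)) / 22.4 = 3529 BTU/h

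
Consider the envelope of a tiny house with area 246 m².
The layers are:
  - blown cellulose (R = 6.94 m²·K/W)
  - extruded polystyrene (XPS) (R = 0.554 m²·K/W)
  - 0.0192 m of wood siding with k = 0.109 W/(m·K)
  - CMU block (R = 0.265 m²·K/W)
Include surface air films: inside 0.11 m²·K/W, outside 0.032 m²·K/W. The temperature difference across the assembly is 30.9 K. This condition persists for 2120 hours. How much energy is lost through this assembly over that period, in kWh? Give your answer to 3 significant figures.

2000 kWh

0.0192/0.109 = 0.1761
R_total = 0.11 + 6.94 + 0.554 + 0.1761 + 0.265 + 0.032 = 8.077 m²·K/W
Q = 246 × 30.9 / 8.077 = 941.1 W
E = 941.1 W × 2120 h / 1000 = 1995 kWh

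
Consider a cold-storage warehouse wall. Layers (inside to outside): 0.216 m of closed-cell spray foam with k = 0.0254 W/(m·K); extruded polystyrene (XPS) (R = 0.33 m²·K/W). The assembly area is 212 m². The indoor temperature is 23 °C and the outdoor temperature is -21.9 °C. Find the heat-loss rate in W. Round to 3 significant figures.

0.216/0.0254 = 8.504
R_total = 8.504 + 0.33 = 8.834 m²·K/W
Q = A·ΔT/R = 212 × (23 − (-21.9)) / 8.834 = 1078 W

1080 W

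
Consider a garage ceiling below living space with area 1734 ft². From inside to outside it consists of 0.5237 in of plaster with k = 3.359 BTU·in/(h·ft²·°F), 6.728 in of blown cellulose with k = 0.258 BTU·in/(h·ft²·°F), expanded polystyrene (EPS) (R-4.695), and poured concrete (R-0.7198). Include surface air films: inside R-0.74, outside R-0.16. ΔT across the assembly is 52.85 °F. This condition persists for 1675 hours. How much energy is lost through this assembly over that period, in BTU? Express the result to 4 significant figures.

4716000 BTU

0.5237/3.359 = 0.15591
6.728/0.258 = 26.078
R_total = 0.74 + 0.15591 + 26.078 + 4.695 + 0.7198 + 0.16 = 32.548 ft²·°F·h/BTU
Q = 1734 × 52.85 / 32.548 = 2815.6 BTU/h
E = 2815.6 × 1675 = 4716100 BTU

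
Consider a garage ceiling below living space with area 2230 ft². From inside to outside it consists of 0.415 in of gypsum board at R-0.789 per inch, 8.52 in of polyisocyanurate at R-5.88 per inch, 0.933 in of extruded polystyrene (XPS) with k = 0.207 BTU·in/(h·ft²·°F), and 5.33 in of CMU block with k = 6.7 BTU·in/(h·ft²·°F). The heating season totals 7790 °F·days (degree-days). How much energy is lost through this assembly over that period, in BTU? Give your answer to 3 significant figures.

7480000 BTU

0.415 × 0.789 = 0.3274
8.52 × 5.88 = 50.1
0.933/0.207 = 4.507
5.33/6.7 = 0.7955
R_total = 0.3274 + 50.1 + 4.507 + 0.7955 = 55.73 ft²·°F·h/BTU
E = A × HDD × 24 / R = 2230 × 7790 × 24 / 55.73 = 7481000 BTU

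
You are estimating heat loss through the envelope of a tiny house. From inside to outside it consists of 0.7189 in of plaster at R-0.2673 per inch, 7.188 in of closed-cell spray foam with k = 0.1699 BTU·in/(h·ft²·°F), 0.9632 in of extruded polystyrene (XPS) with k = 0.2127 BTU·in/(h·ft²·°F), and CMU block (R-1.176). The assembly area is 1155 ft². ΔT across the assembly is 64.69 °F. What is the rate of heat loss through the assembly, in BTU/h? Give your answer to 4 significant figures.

0.7189 × 0.2673 = 0.19216
7.188/0.1699 = 42.307
0.9632/0.2127 = 4.5284
R_total = 0.19216 + 42.307 + 4.5284 + 1.176 = 48.204 ft²·°F·h/BTU
Q = A·ΔT/R = 1155 × 64.69 / 48.204 = 1550 BTU/h

1550 BTU/h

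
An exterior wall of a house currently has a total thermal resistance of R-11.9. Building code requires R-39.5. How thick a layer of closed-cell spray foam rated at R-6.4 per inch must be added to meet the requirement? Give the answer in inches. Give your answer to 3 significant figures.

ΔR = 39.5 − 11.9 = 27.6 ft²·°F·h/BTU
L = ΔR / (R/in) = 27.6/6.4 = 4.312 in

4.31 in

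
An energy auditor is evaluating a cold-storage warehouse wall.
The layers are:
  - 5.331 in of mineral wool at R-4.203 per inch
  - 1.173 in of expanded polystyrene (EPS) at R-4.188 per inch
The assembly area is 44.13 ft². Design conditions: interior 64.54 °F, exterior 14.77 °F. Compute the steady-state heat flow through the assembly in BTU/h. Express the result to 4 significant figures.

5.331 × 4.203 = 22.406
1.173 × 4.188 = 4.9125
R_total = 22.406 + 4.9125 = 27.319 ft²·°F·h/BTU
Q = A·ΔT/R = 44.13 × (64.54 − 14.77) / 27.319 = 80.397 BTU/h

80.40 BTU/h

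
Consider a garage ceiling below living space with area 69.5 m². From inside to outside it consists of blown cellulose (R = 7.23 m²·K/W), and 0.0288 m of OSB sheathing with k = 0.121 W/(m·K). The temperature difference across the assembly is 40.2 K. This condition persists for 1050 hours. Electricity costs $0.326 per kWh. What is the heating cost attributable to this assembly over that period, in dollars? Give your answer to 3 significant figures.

128 dollars

0.0288/0.121 = 0.238
R_total = 7.23 + 0.238 = 7.468 m²·K/W
Q = 69.5 × 40.2 / 7.468 = 374.1 W
E = 374.1 W × 1050 h / 1000 = 392.8 kWh
Cost = 392.8 × 0.326 = $128.1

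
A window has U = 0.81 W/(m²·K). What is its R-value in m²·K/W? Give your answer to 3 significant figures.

R = 1/U = 1/0.81 = 1.235

1.23 m²·K/W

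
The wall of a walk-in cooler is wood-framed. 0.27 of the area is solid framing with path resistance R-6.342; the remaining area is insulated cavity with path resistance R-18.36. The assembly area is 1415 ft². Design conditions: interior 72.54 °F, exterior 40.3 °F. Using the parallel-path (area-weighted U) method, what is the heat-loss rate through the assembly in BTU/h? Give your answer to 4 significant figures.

U_eff = 0.73/18.36 + 0.27/6.342 = 0.03976 + 0.042573 = 0.082334
R_eff = 1/U_eff = 12.146 ft²·°F·h/BTU
Q = 1415 × (72.54 − 40.3) / 12.146 = 3756 BTU/h

3756 BTU/h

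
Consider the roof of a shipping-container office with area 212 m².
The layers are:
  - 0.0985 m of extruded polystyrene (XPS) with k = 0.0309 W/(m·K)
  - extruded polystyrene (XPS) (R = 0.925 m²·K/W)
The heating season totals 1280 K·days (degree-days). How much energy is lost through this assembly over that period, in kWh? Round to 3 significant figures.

1580 kWh

0.0985/0.0309 = 3.188
R_total = 3.188 + 0.925 = 4.113 m²·K/W
E = A × HDD × 24 / R / 1000 = 212 × 1280 × 24 / 4.113 / 1000 = 1584 kWh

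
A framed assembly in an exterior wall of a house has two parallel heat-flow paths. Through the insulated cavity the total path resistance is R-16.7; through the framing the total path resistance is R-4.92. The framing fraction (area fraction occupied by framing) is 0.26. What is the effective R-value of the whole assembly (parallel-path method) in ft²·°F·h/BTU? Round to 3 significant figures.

U_eff = 0.74/16.7 + 0.26/4.92 = 0.04431 + 0.05285 = 0.09716
R_eff = 1/U_eff = 10.29 ft²·°F·h/BTU

10.3 ft²·°F·h/BTU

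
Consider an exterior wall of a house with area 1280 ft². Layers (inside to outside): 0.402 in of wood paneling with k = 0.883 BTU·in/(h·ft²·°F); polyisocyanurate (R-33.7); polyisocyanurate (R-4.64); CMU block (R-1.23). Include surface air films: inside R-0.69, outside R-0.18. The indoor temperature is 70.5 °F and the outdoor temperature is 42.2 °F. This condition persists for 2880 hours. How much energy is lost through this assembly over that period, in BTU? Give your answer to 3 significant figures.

0.402/0.883 = 0.4553
R_total = 0.69 + 0.4553 + 33.7 + 4.64 + 1.23 + 0.18 = 40.9 ft²·°F·h/BTU
Q = 1280 × (70.5 − 42.2) / 40.9 = 885.8 BTU/h
E = 885.8 × 2880 = 2551000 BTU

2550000 BTU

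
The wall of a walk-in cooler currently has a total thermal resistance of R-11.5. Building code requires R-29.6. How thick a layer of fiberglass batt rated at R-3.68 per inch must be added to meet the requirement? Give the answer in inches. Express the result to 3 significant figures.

ΔR = 29.6 − 11.5 = 18.1 ft²·°F·h/BTU
L = ΔR / (R/in) = 18.1/3.68 = 4.918 in

4.92 in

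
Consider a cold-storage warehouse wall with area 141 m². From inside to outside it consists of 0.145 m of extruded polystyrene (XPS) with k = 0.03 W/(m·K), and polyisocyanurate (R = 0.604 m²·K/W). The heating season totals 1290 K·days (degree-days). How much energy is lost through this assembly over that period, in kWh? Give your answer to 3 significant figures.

0.145/0.03 = 4.833
R_total = 4.833 + 0.604 = 5.437 m²·K/W
E = A × HDD × 24 / R / 1000 = 141 × 1290 × 24 / 5.437 / 1000 = 802.8 kWh

803 kWh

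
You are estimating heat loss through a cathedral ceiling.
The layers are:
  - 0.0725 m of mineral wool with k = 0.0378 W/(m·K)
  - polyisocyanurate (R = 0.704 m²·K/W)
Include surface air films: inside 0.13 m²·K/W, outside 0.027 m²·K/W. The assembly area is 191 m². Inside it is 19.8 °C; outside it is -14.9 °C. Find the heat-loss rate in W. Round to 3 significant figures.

2380 W

0.0725/0.0378 = 1.918
R_total = 0.13 + 1.918 + 0.704 + 0.027 = 2.779 m²·K/W
Q = A·ΔT/R = 191 × (19.8 − (-14.9)) / 2.779 = 2385 W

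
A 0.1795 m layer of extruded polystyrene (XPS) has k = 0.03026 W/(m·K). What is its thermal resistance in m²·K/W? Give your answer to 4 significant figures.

5.932 m²·K/W

R = L/k = 0.1795/0.03026 = 5.9319 m²·K/W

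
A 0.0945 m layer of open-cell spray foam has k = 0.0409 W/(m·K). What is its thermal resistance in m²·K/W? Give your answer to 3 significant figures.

2.31 m²·K/W

R = L/k = 0.0945/0.0409 = 2.311 m²·K/W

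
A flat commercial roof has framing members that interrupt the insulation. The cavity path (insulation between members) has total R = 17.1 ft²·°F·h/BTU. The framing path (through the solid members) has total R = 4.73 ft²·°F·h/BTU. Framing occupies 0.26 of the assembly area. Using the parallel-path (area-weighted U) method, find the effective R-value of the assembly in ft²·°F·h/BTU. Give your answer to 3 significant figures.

U_eff = 0.74/17.1 + 0.26/4.73 = 0.04327 + 0.05497 = 0.09824
R_eff = 1/U_eff = 10.18 ft²·°F·h/BTU

10.2 ft²·°F·h/BTU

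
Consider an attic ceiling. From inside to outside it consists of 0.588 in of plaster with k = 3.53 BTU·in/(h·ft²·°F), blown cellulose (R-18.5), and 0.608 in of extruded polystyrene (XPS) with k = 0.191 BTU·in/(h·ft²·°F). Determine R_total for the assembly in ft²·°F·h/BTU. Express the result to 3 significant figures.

21.8 ft²·°F·h/BTU

0.588/3.53 = 0.1666
0.608/0.191 = 3.183
R_total = 0.1666 + 18.5 + 3.183 = 21.85 ft²·°F·h/BTU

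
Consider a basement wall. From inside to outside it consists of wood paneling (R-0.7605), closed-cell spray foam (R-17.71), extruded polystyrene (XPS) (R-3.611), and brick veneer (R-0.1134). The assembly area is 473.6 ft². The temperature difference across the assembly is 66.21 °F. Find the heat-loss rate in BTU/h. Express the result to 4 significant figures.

1413 BTU/h

R_total = 0.7605 + 17.71 + 3.611 + 0.1134 = 22.195 ft²·°F·h/BTU
Q = A·ΔT/R = 473.6 × 66.21 / 22.195 = 1412.8 BTU/h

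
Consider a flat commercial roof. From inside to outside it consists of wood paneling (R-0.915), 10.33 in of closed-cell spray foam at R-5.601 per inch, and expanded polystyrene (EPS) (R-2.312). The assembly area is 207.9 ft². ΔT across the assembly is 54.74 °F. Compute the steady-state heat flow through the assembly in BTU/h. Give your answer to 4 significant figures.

10.33 × 5.601 = 57.858
R_total = 0.915 + 57.858 + 2.312 = 61.085 ft²·°F·h/BTU
Q = A·ΔT/R = 207.9 × 54.74 / 61.085 = 186.3 BTU/h

186.3 BTU/h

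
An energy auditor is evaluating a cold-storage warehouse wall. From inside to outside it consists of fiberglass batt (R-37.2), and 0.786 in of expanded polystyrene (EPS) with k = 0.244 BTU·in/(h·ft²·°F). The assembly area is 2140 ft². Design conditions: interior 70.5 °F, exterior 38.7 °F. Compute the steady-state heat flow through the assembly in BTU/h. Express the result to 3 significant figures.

1680 BTU/h

0.786/0.244 = 3.221
R_total = 37.2 + 3.221 = 40.42 ft²·°F·h/BTU
Q = A·ΔT/R = 2140 × (70.5 − 38.7) / 40.42 = 1684 BTU/h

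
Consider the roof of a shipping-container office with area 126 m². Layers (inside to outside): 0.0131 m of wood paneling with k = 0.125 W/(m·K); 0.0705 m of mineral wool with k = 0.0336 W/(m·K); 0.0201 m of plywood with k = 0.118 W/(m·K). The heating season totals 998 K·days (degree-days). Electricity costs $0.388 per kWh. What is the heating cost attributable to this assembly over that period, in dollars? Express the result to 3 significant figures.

493 dollars

0.0131/0.125 = 0.1048
0.0705/0.0336 = 2.098
0.0201/0.118 = 0.1703
R_total = 0.1048 + 2.098 + 0.1703 = 2.373 m²·K/W
E = A × HDD × 24 / R / 1000 = 126 × 998 × 24 / 2.373 / 1000 = 1272 kWh
Cost = 1272 × 0.388 = $493.4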